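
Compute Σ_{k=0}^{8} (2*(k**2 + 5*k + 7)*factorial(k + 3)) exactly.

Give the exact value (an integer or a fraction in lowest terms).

Σ = 9580031988

Ratio r(k) = (k + 4)*(5*k + (k + 1)**2 + 12)/(k**2 + 5*k + 7).
A = k + 4, B = 1, C = k**2 + 5*k + 7.
Solve (k + 4)·f(k+1) − (1)·f(k) = k**2 + 5*k + 7.
d = 1 from the (1,0,2) case.
Solving with deg f ≤ 1: f(k) = k + 1.
Get s_k = R·t_k = 2*(k + 1)*factorial(k + 3) with R(k) = B(k−1)f(k)/C(k) = (k + 1)/(k**2 + 5*k + 7).
s_(k+1) − s_k = 2*(k**2 + 5*k + 7)*factorial(k + 3) = t_k.
Telescoping: Σ = s_(9) − s_(0) = 9580032000 − (12) = 9580031988.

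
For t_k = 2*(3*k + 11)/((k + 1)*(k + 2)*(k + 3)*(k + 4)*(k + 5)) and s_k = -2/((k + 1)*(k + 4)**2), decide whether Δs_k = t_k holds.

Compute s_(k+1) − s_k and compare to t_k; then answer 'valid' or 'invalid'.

s_(k+1) = -2/((k + 2)*(k + 5)**2)
s_(k+1) − s_k = -2/((k + 2)*(k + 5)**2) + 2/((k + 1)*(k + 4)**2)
(s_(k+1) − s_k) − t_k = 4*(-4*k**2 - 31*k - 59)/(k**7 + 24*k**6 + 240*k**5 + 1290*k**4 + 3999*k**3 + 7086*k**2 + 6560*k + 2400)

Invalid: residual 4*(-4*k**2 - 31*k - 59)/(k**7 + 24*k**6 + 240*k**5 + 1290*k**4 + 3999*k**3 + 7086*k**2 + 6560*k + 2400) ≠ 0.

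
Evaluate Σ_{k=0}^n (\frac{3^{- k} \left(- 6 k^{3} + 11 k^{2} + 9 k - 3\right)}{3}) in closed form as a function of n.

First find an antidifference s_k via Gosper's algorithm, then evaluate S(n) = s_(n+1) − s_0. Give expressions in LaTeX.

Step 1: r(k) = (6*k**3 + 7*k**2 - 13*k - 11)/(3*(6*k**3 - 11*k**2 - 9*k + 3)).
Gosper form: A/B · C(k+1)/C(k) with A=1/3, B=1, C=k**3 - 11*k**2/6 - 3*k/2 + 1/2.
Need (1/3)·f(k+1) − (1)·f(k) = k**3 - 11*k**2/6 - 3*k/2 + 1/2.
Degrees (0,0,3) ⇒ d ≤ 3.
Match coefficients ⇒ f(k) = -(3*k**3 - k**2 - k + 2)/2.
Get s_k = R·t_k = (3*k**3 - k**2 - k + 2)/3**k with R(k) = B(k−1)f(k)/C(k) = -3*(3*k**3 - k**2 - k + 2)/(6*k**3 - 11*k**2 - 9*k + 3).
Δs = (-6*k**3 + 11*k**2 + 9*k - 3)/(3*3**k), as required.
Σ_(k=0)^n t_k = s_(n+1) − s_(0) = (3**(-n - 1)*(3*n**3 + 8*n**2 + 6*n + 3)) − (2), i.e. (-6*3**n + 3*n**3 + 8*n**2 + 6*n + 3)/(3*3**n).

S(n) = \frac{3^{- n} \left(- 6 \cdot 3^{n} + 3 n^{3} + 8 n^{2} + 6 n + 3\right)}{3}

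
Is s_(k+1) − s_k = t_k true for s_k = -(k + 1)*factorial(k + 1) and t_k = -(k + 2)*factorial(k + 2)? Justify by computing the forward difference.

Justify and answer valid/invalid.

s_(k+1) = -(k + 2)*factorial(k + 2)
s_(k+1) − s_k = -(k**2 + 3*k + 3)*factorial(k + 1)
(s_(k+1) − s_k) − t_k = (k + 1)*factorial(k + 1)

Invalid: residual (k + 1)*factorial(k + 1) ≠ 0.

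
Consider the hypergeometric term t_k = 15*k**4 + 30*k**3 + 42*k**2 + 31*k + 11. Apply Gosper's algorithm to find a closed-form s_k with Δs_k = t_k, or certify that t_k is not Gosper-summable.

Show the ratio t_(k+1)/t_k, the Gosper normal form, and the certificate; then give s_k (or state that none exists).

s_k = k*(3*k**4 + 4*k**2 + 2*k + 2)

Compute t_(k+1)/t_k: get (15*k**4 + 90*k**3 + 222*k**2 + 265*k + 129)/(15*k**4 + 30*k**3 + 42*k**2 + 31*k + 11).
A = 1, B = 1, C = k**4 + 2*k**3 + 14*k**2/5 + 31*k/15 + 11/15.
Key eq: (1)·f(k+1) = (1)·f(k) + (k**4 + 2*k**3 + 14*k**2/5 + 31*k/15 + 11/15).
Degrees (0,0,4) ⇒ d ≤ 5.
Match coefficients ⇒ f(k) = k*(3*k**4 + 4*k**2 + 2*k + 2)/15.
So s_k = (B(k−1)f/C)·t_k = (k*(3*k**4 + 4*k**2 + 2*k + 2)/(15*k**4 + 30*k**3 + 42*k**2 + 31*k + 11))·t_k = k*(3*k**4 + 4*k**2 + 2*k + 2).
Verify: 15*k**4 + 30*k**3 + 42*k**2 + 31*k + 11 matches t_k.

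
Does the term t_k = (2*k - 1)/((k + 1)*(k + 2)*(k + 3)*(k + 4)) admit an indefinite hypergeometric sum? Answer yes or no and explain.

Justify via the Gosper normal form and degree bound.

Ratio r(k) = (k + 1)*(2*k + 1)/((k + 5)*(2*k - 1)).
Gosper form: A/B · C(k+1)/C(k) with A=k + 1, B=k + 5, C=k - 1/2.
Need (k + 1)·f(k+1) − (k + 4)·f(k) = k - 1/2.
d = 3 from the (1,1,1) case.
A polynomial solution: f(k) = -k/2.
Get s_k = R·t_k = -k/((k + 1)*(k + 2)*(k + 3)) with R(k) = B(k−1)f(k)/C(k) = -k*(k + 4)/(2*k - 1).
s_(k+1) − s_k = (2*k - 1)/(k**4 + 10*k**3 + 35*k**2 + 50*k + 24) = t_k.

Yes. s_k = -k/((k + 1)*(k + 2)*(k + 3)).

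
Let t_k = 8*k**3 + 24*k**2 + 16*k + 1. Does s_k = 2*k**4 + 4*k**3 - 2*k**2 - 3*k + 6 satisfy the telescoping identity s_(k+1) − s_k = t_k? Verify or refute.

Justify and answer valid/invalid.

s_(k+1) = 2*k**4 + 12*k**3 + 22*k**2 + 13*k + 7
s_(k+1) − s_k = 8*k**3 + 24*k**2 + 16*k + 1
(s_(k+1) − s_k) − t_k = 0

valid; difference matches t_k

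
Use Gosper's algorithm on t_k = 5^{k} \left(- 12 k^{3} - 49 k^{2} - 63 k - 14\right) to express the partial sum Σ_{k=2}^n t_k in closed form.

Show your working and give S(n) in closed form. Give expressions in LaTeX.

S(n) = - 15 \cdot 5^{n} n^{3} - 50 \cdot 5^{n} n^{2} - 65 \cdot 5^{n} n - 10 \cdot 5^{n} + 700

The ratio is 5*(12*k**3 + 85*k**2 + 197*k + 138)/(12*k**3 + 49*k**2 + 63*k + 14).
Gosper form: A/B · C(k+1)/C(k) with A=5, B=1, C=k**3 + 49*k**2/12 + 21*k/4 + 7/6.
f must satisfy (5)·f(k+1) − (1)·f(k) = k**3 + 49*k**2/12 + 21*k/4 + 7/6.
Degrees (0,0,3) ⇒ d ≤ 3.
Solve for f: f(k) = (3*k**3 + k**2 + 2*k - 4)/12 (degree 3 ≤ 3).
R(k) = B(k−1)·f(k)/C(k) = (3*k**3 + k**2 + 2*k - 4)/(12*k**3 + 49*k**2 + 63*k + 14); s_k = R·t_k = 5**k*(-3*k**3 - k**2 - 2*k + 4).
Check: Δs_k = 5**k*(-12*k**3 - 49*k**2 - 63*k - 14). ✓
Evaluate: s_(n+1) = 5**(n + 1)*(-3*n**3 - 10*n**2 - 13*n - 2); subtract s_(2) = -700 ⇒ S(n) = -15*5**n*n**3 - 50*5**n*n**2 - 65*5**n*n - 10*5**n + 700.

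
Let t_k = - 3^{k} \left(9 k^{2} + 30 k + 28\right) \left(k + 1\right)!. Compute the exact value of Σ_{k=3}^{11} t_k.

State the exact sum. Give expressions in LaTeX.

Σ = -125753178116959272

r(k) = 3*(9*k**3 + 66*k**2 + 163*k + 134)/(9*k**2 + 30*k + 28) after simplifying.
Normal form (A,B,C) = (3*k + 6, 1, k**2 + 10*k/3 + 28/9).
Key eq: (3*k + 6)·f(k+1) = (1)·f(k) + (k**2 + 10*k/3 + 28/9).
From deg A=1, deg B=0, deg C=2: d=1.
Coefficient equations give f(k) = (3*k + 2)/9.
Get s_k = R·t_k = -3**k*(3*k + 2)*factorial(k + 1) with R(k) = B(k−1)f(k)/C(k) = (3*k + 2)/(9*k**2 + 30*k + 28).
Verify: -3**k*(9*k**2 + 30*k + 28)*factorial(k + 1) matches t_k.
Σ_(k=3)^(11) t_k = s_(12) − s_(3) = -125753178116966400 − (-7128) = -125753178116959272.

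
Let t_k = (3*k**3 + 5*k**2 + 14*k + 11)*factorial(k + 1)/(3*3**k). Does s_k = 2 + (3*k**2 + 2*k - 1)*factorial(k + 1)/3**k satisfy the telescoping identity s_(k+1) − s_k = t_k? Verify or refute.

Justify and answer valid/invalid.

Valid: the claim telescopes to t_k.

s_(k+1) = 3**(-k - 1)*(2*k + 3*(k + 1)**2 + 1)*factorial(k + 2) + 2
s_(k+1) − s_k = (3*k**3 + 5*k**2 + 14*k + 11)*factorial(k + 1)/(3*3**k)
(s_(k+1) − s_k) − t_k = 0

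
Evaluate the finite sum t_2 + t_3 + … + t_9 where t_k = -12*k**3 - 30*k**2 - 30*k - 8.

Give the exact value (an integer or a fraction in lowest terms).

t_(k+1)/t_k = (6*k**3 + 33*k**2 + 63*k + 40)/(6*k**3 + 15*k**2 + 15*k + 4).
So A=1 and B=1, with C=k**3 + 5*k**2/2 + 5*k/2 + 2/3.
Solve (1)·f(k+1) − (1)·f(k) = k**3 + 5*k**2/2 + 5*k/2 + 2/3.
deg f ≤ 4 (via 0,0,3).
Solve for f: f(k) = k*(3*k**3 + 4*k**2 + 3*k - 2)/12 (degree 4 ≤ 4).
Then R = B(k−1)f/C = k*(3*k**3 + 4*k**2 + 3*k - 2)/(2*(6*k**3 + 15*k**2 + 15*k + 4)), so s_k = R(k)·t_k = k*(-3*k**3 - 4*k**2 - 3*k + 2).
Δs = -12*k**3 - 30*k**2 - 30*k - 8, as required.
Σ_(k=2)^(9) t_k = s_(10) − s_(2) = -34280 − (-88) = -34192.

Σ = -34192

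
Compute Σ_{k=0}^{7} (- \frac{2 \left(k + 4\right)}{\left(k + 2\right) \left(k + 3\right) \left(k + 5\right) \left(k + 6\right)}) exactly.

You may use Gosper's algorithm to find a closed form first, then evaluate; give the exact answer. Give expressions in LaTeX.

Compute t_(k+1)/t_k: get (k + 2)*(k + 5)**2/((k + 4)**2*(k + 7)).
So A=k + 2 and B=k + 7, with C=k**2 + 8*k + 16.
Set up (k + 2)·f(k+1) − (k + 6)·f(k) − (k**2 + 8*k + 16) = 0.
Bound: deg f ≤ 4.
Coefficient equations give f(k) = k*(k + 3)*(k + 4)*(k + 7)/20.
Then R = B(k−1)f/C = k*(k + 3)*(k + 6)*(k + 7)/(20*(k + 4)), so s_k = R(k)·t_k = k*(-k - 7)/(10*(k**2 + 7*k + 10)).
Δs = 2*(-k - 4)/(k**4 + 16*k**3 + 91*k**2 + 216*k + 180), as required.
Telescoping: Σ = s_(8) − s_(0) = -6/65 − (0) = -6/65.

Σ = -6/65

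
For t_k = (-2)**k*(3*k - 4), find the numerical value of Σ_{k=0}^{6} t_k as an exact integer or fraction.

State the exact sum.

Σ = 638

Compute t_(k+1)/t_k: get 2*(1 - 3*k)/(3*k - 4).
A = -2, B = 1, C = k - 4/3.
Key eq: (-2)·f(k+1) = (1)·f(k) + (k - 4/3).
deg f ≤ 1 (via 0,0,1).
A polynomial solution: f(k) = -(k - 2)/3.
R(k) = B(k−1)·f(k)/C(k) = -(k - 2)/(3*k - 4); s_k = R·t_k = (-2)**k*(2 - k).
s_(k+1) − s_k = (-2)**k*(3*k - 4) = t_k.
Evaluate s at k=7 and k=0: 640 and 2; difference 638.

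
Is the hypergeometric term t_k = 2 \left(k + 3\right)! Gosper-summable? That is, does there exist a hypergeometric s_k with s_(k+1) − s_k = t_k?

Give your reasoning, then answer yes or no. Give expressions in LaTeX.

Step 1: r(k) = k + 4.
Gosper form: A/B · C(k+1)/C(k) with A=k + 4, B=1, C=1.
Solve (k + 4)·f(k+1) − (1)·f(k) = 1.
d = -1 from the (1,0,0) case.
d = -1 < 0 ⇒ no nonzero polynomial f; not summable.

No — key equation has no polynomial f.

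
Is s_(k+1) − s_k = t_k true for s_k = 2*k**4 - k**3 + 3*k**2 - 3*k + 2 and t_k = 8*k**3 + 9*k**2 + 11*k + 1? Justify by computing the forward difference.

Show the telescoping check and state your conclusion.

valid; difference matches t_k

s_(k+1) = 2*k**4 + 7*k**3 + 12*k**2 + 8*k + 3
s_(k+1) − s_k = 8*k**3 + 9*k**2 + 11*k + 1
(s_(k+1) − s_k) − t_k = 0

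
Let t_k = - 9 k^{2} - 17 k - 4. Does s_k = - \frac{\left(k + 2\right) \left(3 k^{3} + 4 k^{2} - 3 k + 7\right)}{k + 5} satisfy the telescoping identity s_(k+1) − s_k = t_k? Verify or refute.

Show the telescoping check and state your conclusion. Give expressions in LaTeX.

s_(k+1) = (-3*k**4 - 22*k**3 - 53*k**2 - 53*k - 33)/(k + 6)
s_(k+1) − s_k = (-9*k**4 - 98*k**3 - 287*k**2 - 278*k - 81)/(k**2 + 11*k + 30)
(s_(k+1) − s_k) − t_k = 3*(6*k**3 + 58*k**2 + 92*k + 13)/(k**2 + 11*k + 30)

Invalid: residual \frac{3 \left(6 k^{3} + 58 k^{2} + 92 k + 13\right)}{k^{2} + 11 k + 30} ≠ 0.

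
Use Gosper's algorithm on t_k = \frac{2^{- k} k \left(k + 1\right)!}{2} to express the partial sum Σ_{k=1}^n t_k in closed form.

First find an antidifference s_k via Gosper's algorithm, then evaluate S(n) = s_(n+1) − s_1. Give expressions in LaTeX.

r(k) = (k + 1)*(k + 2)/(2*k) after simplifying.
Normal form (A,B,C) = (k/2 + 1, 1, k).
Need (k/2 + 1)·f(k+1) − (1)·f(k) = k.
From deg A=1, deg B=0, deg C=1: d=0.
A polynomial solution: f(k) = 2.
Get s_k = R·t_k = factorial(k + 1)/2**k with R(k) = B(k−1)f(k)/C(k) = 2/k.
s_(k+1) − s_k = k*factorial(k + 1)/(2*2**k) = t_k.
Evaluate: s_(n+1) = 2**(-n - 1)*factorial(n + 2); subtract s_(1) = 1 ⇒ S(n) = -1 + factorial(n + 2)/(2*2**n).

S(n) = -1 + \frac{2^{- n} \left(n + 2\right)!}{2}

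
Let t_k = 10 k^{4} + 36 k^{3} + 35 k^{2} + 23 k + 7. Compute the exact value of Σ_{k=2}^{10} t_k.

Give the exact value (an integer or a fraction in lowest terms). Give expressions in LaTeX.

Ratio r(k) = (10*k**4 + 76*k**3 + 203*k**2 + 241*k + 111)/(10*k**4 + 36*k**3 + 35*k**2 + 23*k + 7).
Factor: A=1; B=1; C=k**4 + 18*k**3/5 + 7*k**2/2 + 23*k/10 + 7/10.
Set up (1)·f(k+1) − (1)·f(k) − (k**4 + 18*k**3/5 + 7*k**2/2 + 23*k/10 + 7/10) = 0.
d = 5 from the (0,0,4) case.
Solving with deg f ≤ 5: f(k) = k*(2*k**4 + 4*k**3 - 3*k**2 + 3*k + 1)/10.
R(k) = B(k−1)·f(k)/C(k) = k*(2*k**4 + 4*k**3 - 3*k**2 + 3*k + 1)/(10*k**4 + 36*k**3 + 35*k**2 + 23*k + 7); s_k = R·t_k = k*(2*k**4 + 4*k**3 - 3*k**2 + 3*k + 1).
Verify: 10*k**4 + 36*k**3 + 35*k**2 + 23*k + 7 matches t_k.
Telescoping: Σ = s_(11) − s_(2) = 377047 − (118) = 376929.

Σ = 376929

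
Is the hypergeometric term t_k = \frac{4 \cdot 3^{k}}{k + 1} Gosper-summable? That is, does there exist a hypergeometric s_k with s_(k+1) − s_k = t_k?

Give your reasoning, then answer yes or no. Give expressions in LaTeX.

The ratio is 3*(k + 1)/(k + 2).
Normal form (A,B,C) = (3*k + 3, k + 2, 1).
f must satisfy (3*k + 3)·f(k+1) − (k + 1)·f(k) = 1.
Degrees (1,1,0) ⇒ d ≤ -1.
d = -1 < 0 ⇒ no nonzero polynomial f; not summable.

No. Not Gosper-summable.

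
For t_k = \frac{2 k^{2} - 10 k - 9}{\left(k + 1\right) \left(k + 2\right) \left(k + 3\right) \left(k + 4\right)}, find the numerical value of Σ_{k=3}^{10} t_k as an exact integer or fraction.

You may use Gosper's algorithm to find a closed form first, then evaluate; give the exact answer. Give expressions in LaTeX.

Σ = -19/780

Compute t_(k+1)/t_k: get (2*k**3 - 4*k**2 - 23*k - 17)/(2*k**3 - 59*k - 45).
Take A(k)=k + 1, B(k)=k + 5, C(k)=k**2 - 5*k - 9/2.
Set up (k + 1)·f(k+1) − (k + 4)·f(k) − (k**2 - 5*k - 9/2) = 0.
d = 3 from the (1,1,2) case.
Solving with deg f ≤ 3: f(k) = -k*(k**2 + 10*k + 7)/4.
So s_k = (B(k−1)f/C)·t_k = (-k*(k + 4)*(k**2 + 10*k + 7)/(2*(2*k**2 - 10*k - 9)))·t_k = k*(-k**2 - 10*k - 7)/(2*(k + 1)*(k + 2)*(k + 3)).
s_(k+1) − s_k = (2*k**2 - 10*k - 9)/(k**4 + 10*k**3 + 35*k**2 + 50*k + 24) = t_k.
Σ_(k=3)^(10) t_k = s_(11) − s_(3) = -187/312 − (-23/40) = -19/780.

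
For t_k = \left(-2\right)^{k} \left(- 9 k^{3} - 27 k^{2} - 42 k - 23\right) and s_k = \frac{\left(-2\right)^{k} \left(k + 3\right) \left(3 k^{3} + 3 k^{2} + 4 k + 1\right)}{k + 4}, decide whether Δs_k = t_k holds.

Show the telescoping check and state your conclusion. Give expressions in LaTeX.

s_(k+1) = (-2)**(k + 1)*(3*k**4 + 24*k**3 + 67*k**2 + 87*k + 44)/(k + 5)
s_(k+1) − s_k = (-2)**k*(-9*k**5 - 99*k**4 - 399*k**3 - 788*k**2 - 852*k - 367)/(k**2 + 9*k + 20)
(s_(k+1) − s_k) − t_k = (-2)**k*(9*k**4 + 66*k**3 + 153*k**2 + 195*k + 93)/(k**2 + 9*k + 20)

Invalid: residual \frac{\left(-2\right)^{k} \left(9 k^{4} + 66 k^{3} + 153 k^{2} + 195 k + 93\right)}{k^{2} + 9 k + 20} ≠ 0.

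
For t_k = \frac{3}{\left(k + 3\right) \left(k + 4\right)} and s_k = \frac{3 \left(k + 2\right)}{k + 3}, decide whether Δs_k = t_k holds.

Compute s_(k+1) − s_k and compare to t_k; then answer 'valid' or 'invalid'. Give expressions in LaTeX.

s_(k+1) = 3*(k + 3)/(k + 4)
s_(k+1) − s_k = 3/(k**2 + 7*k + 12)
(s_(k+1) − s_k) − t_k = 0

Valid: the claim telescopes to t_k.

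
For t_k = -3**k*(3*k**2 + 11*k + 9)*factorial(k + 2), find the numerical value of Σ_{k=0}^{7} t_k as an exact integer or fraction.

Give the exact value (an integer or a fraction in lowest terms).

Σ = -190468454400

t_(k+1)/t_k = 3*(3*k**3 + 26*k**2 + 74*k + 69)/(3*k**2 + 11*k + 9).
So A=3*k + 9 and B=1, with C=k**2 + 11*k/3 + 3.
f must satisfy (3*k + 9)·f(k+1) − (1)·f(k) = k**2 + 11*k/3 + 3.
Bound: deg f ≤ 1.
Coefficient equations give f(k) = k/3.
So s_k = (B(k−1)f/C)·t_k = (k/(3*k**2 + 11*k + 9))·t_k = -3**k*k*factorial(k + 2).
Check: Δs_k = -3**k*(3*k**2 + 11*k + 9)*factorial(k + 2). ✓
Sum = s_(8) − s_(0); s_(8) = -190468454400, s_(0) = 0 ⇒ -190468454400.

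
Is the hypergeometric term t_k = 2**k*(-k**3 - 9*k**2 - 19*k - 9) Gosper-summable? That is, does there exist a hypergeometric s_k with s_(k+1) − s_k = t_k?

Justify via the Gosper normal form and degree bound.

t_(k+1)/t_k = 2*(k**3 + 12*k**2 + 40*k + 38)/(k**3 + 9*k**2 + 19*k + 9).
A = 2, B = 1, C = k**3 + 9*k**2 + 19*k + 9.
Set up (2)·f(k+1) − (1)·f(k) − (k**3 + 9*k**2 + 19*k + 9) = 0.
Bound: deg f ≤ 3.
A polynomial solution: f(k) = (k + 1)*(k**2 + 2*k - 1).
Get s_k = R·t_k = 2**k*(-k**3 - 3*k**2 - k + 1) with R(k) = B(k−1)f(k)/C(k) = (k + 1)*(k**2 + 2*k - 1)/(k**3 + 9*k**2 + 19*k + 9).
Check: Δs_k = 2**k*(-k**3 - 9*k**2 - 19*k - 9). ✓

Yes. s_k = 2**k*(-k**3 - 3*k**2 - k + 1).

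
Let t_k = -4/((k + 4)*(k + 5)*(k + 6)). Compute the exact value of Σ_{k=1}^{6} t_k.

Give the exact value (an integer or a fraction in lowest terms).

Σ = -17/330

The ratio is (k + 4)/(k + 7).
Take A(k)=k + 4, B(k)=k + 7, C(k)=1.
Need (k + 4)·f(k+1) − (k + 6)·f(k) = 1.
From deg A=1, deg B=1, deg C=0: d=2.
Solve for f: f(k) = k*(k + 9)/40 (degree 2 ≤ 2).
So s_k = (B(k−1)f/C)·t_k = (k*(k + 6)*(k + 9)/40)·t_k = k*(-k - 9)/(10*(k + 4)*(k + 5)).
s_(k+1) − s_k = -4/(k**3 + 15*k**2 + 74*k + 120) = t_k.
Evaluate s at k=7 and k=1: -14/165 and -1/30; difference -17/330.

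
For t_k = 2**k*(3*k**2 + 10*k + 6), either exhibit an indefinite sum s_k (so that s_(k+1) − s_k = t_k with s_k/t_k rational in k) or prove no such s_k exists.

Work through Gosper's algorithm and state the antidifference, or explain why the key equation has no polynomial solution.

s_k = 2**k*(3*k**2 - 2*k + 4)

Step 1: r(k) = 2*(3*k**2 + 16*k + 19)/(3*k**2 + 10*k + 6).
Take A(k)=2, B(k)=1, C(k)=k**2 + 10*k/3 + 2.
Solve (2)·f(k+1) − (1)·f(k) = k**2 + 10*k/3 + 2.
d = 2 from the (0,0,2) case.
A polynomial solution: f(k) = (3*k**2 - 2*k + 4)/3.
R(k) = B(k−1)·f(k)/C(k) = (3*k**2 - 2*k + 4)/(3*k**2 + 10*k + 6); s_k = R·t_k = 2**k*(3*k**2 - 2*k + 4).
s_(k+1) − s_k = 2**k*(3*k**2 + 10*k + 6) = t_k.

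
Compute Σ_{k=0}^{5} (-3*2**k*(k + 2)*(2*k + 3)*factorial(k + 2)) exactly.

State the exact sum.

Ratio r(k) = (k + 3)**2*(4*k + 10)/((k + 2)*(2*k + 3)).
Factor: A=2*k + 6; B=1; C=k**2 + 7*k/2 + 3.
Solve (2*k + 6)·f(k+1) − (1)·f(k) = k**2 + 7*k/2 + 3.
d = 1 from the (1,0,2) case.
Solving with deg f ≤ 1: f(k) = k/2.
Certificate R = B(k−1)f/C = k/((k + 2)*(2*k + 3)) gives s_k = -3*2**k*k*factorial(k + 2).
Check: Δs_k = -3*2**k*(k + 2)*(2*k + 3)*factorial(k + 2). ✓
Evaluate s at k=6 and k=0: -46448640 and 0; difference -46448640.

Σ = -46448640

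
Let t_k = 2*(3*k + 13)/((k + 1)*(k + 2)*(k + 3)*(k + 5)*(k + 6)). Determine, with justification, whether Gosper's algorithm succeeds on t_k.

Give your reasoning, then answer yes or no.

The ratio is (k + 1)*(k + 5)*(3*k + 16)/((k + 4)*(k + 7)*(3*k + 13)).
Gosper form: A/B · C(k+1)/C(k) with A=k + 1, B=k + 7, C=k**2 + 25*k/3 + 52/3.
f must satisfy (k + 1)·f(k+1) − (k + 6)·f(k) = k**2 + 25*k/3 + 52/3.
Degrees (1,1,2) ⇒ d ≤ 5.
Solving with deg f ≤ 5: f(k) = k*(k + 3)*(k + 4)*(k**2 + 8*k + 17)/30.
So s_k = (B(k−1)f/C)·t_k = (k*(k + 3)*(k + 6)*(k**2 + 8*k + 17)/(10*(3*k + 13)))·t_k = k*(k**2 + 8*k + 17)/(5*(k**3 + 8*k**2 + 17*k + 10)).
Check: Δs_k = 2*(3*k + 13)/(k**5 + 17*k**4 + 107*k**3 + 307*k**2 + 396*k + 180). ✓

Yes. s_k = k*(k**2 + 8*k + 17)/(5*(k**3 + 8*k**2 + 17*k + 10)).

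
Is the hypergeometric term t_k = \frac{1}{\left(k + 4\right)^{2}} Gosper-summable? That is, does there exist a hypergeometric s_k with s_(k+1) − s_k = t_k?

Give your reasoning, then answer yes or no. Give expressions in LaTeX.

Compute t_(k+1)/t_k: get (k + 4)**2/(k + 5)**2.
Gosper form: A/B · C(k+1)/C(k) with A=k**2 + 8*k + 16, B=k**2 + 10*k + 25, C=1.
Key eq: (k**2 + 8*k + 16)·f(k+1) = (k**2 + 8*k + 16)·f(k) + (1).
d = 0 from the (2,2,0) case.
Generic f = c0 gives residual -1; -1 = 0 cannot hold, so t_k is not Gosper-summable.

No. Not Gosper-summable.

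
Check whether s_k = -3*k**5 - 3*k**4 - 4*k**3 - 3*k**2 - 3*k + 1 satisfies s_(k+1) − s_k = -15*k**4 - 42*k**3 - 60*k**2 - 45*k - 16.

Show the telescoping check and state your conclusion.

valid; difference matches t_k

s_(k+1) = -3*k**5 - 18*k**4 - 46*k**3 - 63*k**2 - 48*k - 15
s_(k+1) − s_k = -15*k**4 - 42*k**3 - 60*k**2 - 45*k - 16
(s_(k+1) − s_k) − t_k = 0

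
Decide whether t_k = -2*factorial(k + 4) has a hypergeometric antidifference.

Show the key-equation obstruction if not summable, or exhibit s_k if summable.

No; the degree bound rules out any f.

Compute t_(k+1)/t_k: get k + 5.
Take A(k)=k + 5, B(k)=1, C(k)=1.
Need (k + 5)·f(k+1) − (1)·f(k) = 1.
deg f ≤ -1 (via 1,0,0).
deg f ≤ -1 is impossible — no certificate.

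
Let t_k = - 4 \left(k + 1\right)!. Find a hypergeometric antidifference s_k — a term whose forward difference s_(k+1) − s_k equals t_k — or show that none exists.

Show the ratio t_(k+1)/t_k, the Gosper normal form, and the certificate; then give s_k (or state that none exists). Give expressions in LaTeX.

t_(k+1)/t_k = k + 2.
A = k + 2, B = 1, C = 1.
f must satisfy (k + 2)·f(k+1) − (1)·f(k) = 1.
deg f ≤ -1 (via 1,0,0).
Negative degree bound (-1): no f exists, t_k not Gosper-summable.

none — t_k is not Gosper-summable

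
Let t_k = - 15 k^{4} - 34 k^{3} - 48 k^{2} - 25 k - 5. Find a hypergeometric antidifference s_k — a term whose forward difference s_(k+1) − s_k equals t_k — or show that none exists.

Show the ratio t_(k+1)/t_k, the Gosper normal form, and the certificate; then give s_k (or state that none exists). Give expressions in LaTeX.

s_k = k^{2} \left(- 3 k^{3} - k^{2} - 4 k + 3\right)

The ratio is (15*k**4 + 94*k**3 + 240*k**2 + 283*k + 127)/(15*k**4 + 34*k**3 + 48*k**2 + 25*k + 5).
A = 1, B = 1, C = k**4 + 34*k**3/15 + 16*k**2/5 + 5*k/3 + 1/3.
Set up (1)·f(k+1) − (1)·f(k) − (k**4 + 34*k**3/15 + 16*k**2/5 + 5*k/3 + 1/3) = 0.
d = 5 from the (0,0,4) case.
Solving with deg f ≤ 5: f(k) = k**2*(3*k**3 + k**2 + 4*k - 3)/15.
Certificate R = B(k−1)f/C = k**2*(3*k**3 + k**2 + 4*k - 3)/(15*k**4 + 34*k**3 + 48*k**2 + 25*k + 5) gives s_k = k**2*(-3*k**3 - k**2 - 4*k + 3).
Check: Δs_k = -15*k**4 - 34*k**3 - 48*k**2 - 25*k - 5. ✓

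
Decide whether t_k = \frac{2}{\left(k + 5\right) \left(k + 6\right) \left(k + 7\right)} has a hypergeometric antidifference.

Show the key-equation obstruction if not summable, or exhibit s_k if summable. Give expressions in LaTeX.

Yes. s_k = \frac{k \left(k + 11\right)}{30 \left(k + 5\right) \left(k + 6\right)}.

Step 1: r(k) = (k + 5)/(k + 8).
Normal form (A,B,C) = (k + 5, k + 8, 1).
Need (k + 5)·f(k+1) − (k + 7)·f(k) = 1.
From deg A=1, deg B=1, deg C=0: d=2.
Solving with deg f ≤ 2: f(k) = k*(k + 11)/60.
Certificate R = B(k−1)f/C = k*(k + 7)*(k + 11)/60 gives s_k = k*(k + 11)/(30*(k + 5)*(k + 6)).
s_(k+1) − s_k = 2/(k**3 + 18*k**2 + 107*k + 210) = t_k.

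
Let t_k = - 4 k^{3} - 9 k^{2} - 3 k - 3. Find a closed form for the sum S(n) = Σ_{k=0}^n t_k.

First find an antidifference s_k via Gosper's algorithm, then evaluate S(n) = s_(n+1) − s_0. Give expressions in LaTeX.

S(n) = - n^{4} - 5 n^{3} - 7 n^{2} - 6 n - 3

Step 1: r(k) = (4*k**3 + 21*k**2 + 33*k + 19)/(4*k**3 + 9*k**2 + 3*k + 3).
A = 1, B = 1, C = k**3 + 9*k**2/4 + 3*k/4 + 3/4.
Key eq: (1)·f(k+1) = (1)·f(k) + (k**3 + 9*k**2/4 + 3*k/4 + 3/4).
Degrees (0,0,3) ⇒ d ≤ 4.
A polynomial solution: f(k) = k*(k**3 + k**2 - 2*k + 3)/4.
Certificate R = B(k−1)f/C = k*(k**3 + k**2 - 2*k + 3)/(4*k**3 + 9*k**2 + 3*k + 3) gives s_k = k*(-k**3 - k**2 + 2*k - 3).
Δs = -4*k**3 - 9*k**2 - 3*k - 3, as required.
s_(n+1) = -n**4 - 5*n**3 - 7*n**2 - 6*n - 3 and s_(0) = 0, so S(n) = -n**4 - 5*n**3 - 7*n**2 - 6*n - 3.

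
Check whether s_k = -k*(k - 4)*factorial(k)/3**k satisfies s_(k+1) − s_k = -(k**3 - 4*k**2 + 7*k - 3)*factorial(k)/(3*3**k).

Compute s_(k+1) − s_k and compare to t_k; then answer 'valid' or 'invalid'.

valid (s_(k+1) − s_k reduces to t_k)

s_(k+1) = -(k - 3)*(k + 1)*factorial(k + 1)/(3*3**k)
s_(k+1) − s_k = -(k**3 - 4*k**2 + 7*k - 3)*factorial(k)/(3*3**k)
(s_(k+1) − s_k) − t_k = 0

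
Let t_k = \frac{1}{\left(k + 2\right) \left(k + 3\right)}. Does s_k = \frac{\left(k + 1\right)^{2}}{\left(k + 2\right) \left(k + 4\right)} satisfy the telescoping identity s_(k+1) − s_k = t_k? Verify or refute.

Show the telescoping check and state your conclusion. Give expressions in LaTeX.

Invalid: residual \frac{3 \left(k^{2} + 3 k - 1\right)}{k^{4} + 14 k^{3} + 71 k^{2} + 154 k + 120} ≠ 0.

s_(k+1) = (k + 2)**2/((k + 3)*(k + 5))
s_(k+1) − s_k = (4*k**2 + 18*k + 17)/(k**4 + 14*k**3 + 71*k**2 + 154*k + 120)
(s_(k+1) − s_k) − t_k = 3*(k**2 + 3*k - 1)/(k**4 + 14*k**3 + 71*k**2 + 154*k + 120)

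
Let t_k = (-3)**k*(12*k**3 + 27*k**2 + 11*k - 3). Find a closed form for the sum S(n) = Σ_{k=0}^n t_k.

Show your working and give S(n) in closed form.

S(n) = (-3)**(n + 1)*(-3*n**3 - 9*n**2 - 5*n + 1)

Compute t_(k+1)/t_k: get 3*(-12*k**3 - 63*k**2 - 101*k - 47)/(12*k**3 + 27*k**2 + 11*k - 3).
Take A(k)=-3, B(k)=1, C(k)=k**3 + 9*k**2/4 + 11*k/12 - 1/4.
Set up (-3)·f(k+1) − (1)·f(k) − (k**3 + 9*k**2/4 + 11*k/12 - 1/4) = 0.
Bound: deg f ≤ 3.
Match coefficients ⇒ f(k) = -k*(3*k**2 - 4)/12.
Then R = B(k−1)f/C = -k*(3*k**2 - 4)/(12*k**3 + 27*k**2 + 11*k - 3), so s_k = R(k)·t_k = (-3)**k*k*(4 - 3*k**2).
Check: Δs_k = (-3)**k*(12*k**3 + 27*k**2 + 11*k - 3). ✓
Telescope: S(n) = s_(n+1) − s_(0) = (-3)**(n + 1)*(-3*n**3 - 9*n**2 - 5*n + 1) − (0) = (-3)**(n + 1)*(-3*n**3 - 9*n**2 - 5*n + 1).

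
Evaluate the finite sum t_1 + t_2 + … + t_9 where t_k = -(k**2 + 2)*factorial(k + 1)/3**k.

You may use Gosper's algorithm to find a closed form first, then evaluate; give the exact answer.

Σ = -4927514/243

t_(k+1)/t_k = (k + 2)*((k + 1)**2 + 2)/(3*(k**2 + 2)).
Factor: A=k/3 + 2/3; B=1; C=k**2 + 2.
Key eq: (k/3 + 2/3)·f(k+1) = (1)·f(k) + (k**2 + 2).
deg f ≤ 1 (via 1,0,2).
Match coefficients ⇒ f(k) = 3*k.
Get s_k = R·t_k = -3**(1 - k)*k*factorial(k + 1) with R(k) = B(k−1)f(k)/C(k) = 3*k/(k**2 + 2).
Verify: -(k**2 + 2)*factorial(k + 1)/3**k matches t_k.
Sum = s_(10) − s_(1); s_(10) = -4928000/243, s_(1) = -2 ⇒ -4927514/243.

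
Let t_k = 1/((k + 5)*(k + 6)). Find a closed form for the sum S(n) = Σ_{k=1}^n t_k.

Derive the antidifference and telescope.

The ratio is (k + 5)/(k + 7).
Factor: A=k + 5; B=k + 7; C=1.
f must satisfy (k + 5)·f(k+1) − (k + 6)·f(k) = 1.
Degrees (1,1,0) ⇒ d ≤ 1.
A polynomial solution: f(k) = k/5.
So s_k = (B(k−1)f/C)·t_k = (k*(k + 6)/5)·t_k = k/(5*(k + 5)).
Check: Δs_k = 1/(k**2 + 11*k + 30). ✓
Σ_(k=1)^n t_k = s_(n+1) − s_(1) = ((n + 1)/(5*(n + 6))) − (1/30), i.e. n/(6*(n + 6)).

S(n) = n/(6*(n + 6))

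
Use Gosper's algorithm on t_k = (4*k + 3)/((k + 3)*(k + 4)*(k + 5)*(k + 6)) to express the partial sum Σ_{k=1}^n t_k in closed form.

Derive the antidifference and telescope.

S(n) = n*(n**2 + 15*n + 26)/(24*(n**3 + 15*n**2 + 74*n + 120))

Step 1: r(k) = (k + 3)*(4*k + 7)/((k + 7)*(4*k + 3)).
Normal form (A,B,C) = (k + 3, k + 7, k + 3/4).
Key eq: (k + 3)·f(k+1) = (k + 6)·f(k) + (k + 3/4).
d = 3 from the (1,1,1) case.
Match coefficients ⇒ f(k) = k*(k**2 + 12*k + 7)/80.
Certificate R = B(k−1)f/C = k*(k + 6)*(k**2 + 12*k + 7)/(20*(4*k + 3)) gives s_k = k*(k**2 + 12*k + 7)/(20*(k + 3)*(k + 4)*(k + 5)).
Δs = (4*k + 3)/(k**4 + 18*k**3 + 119*k**2 + 342*k + 360), as required.
Telescope: S(n) = s_(n+1) − s_(1) = (n**3 + 15*n**2 + 34*n + 20)/(20*(n**3 + 15*n**2 + 74*n + 120)) − (1/120) = n*(n**2 + 15*n + 26)/(24*(n**3 + 15*n**2 + 74*n + 120)).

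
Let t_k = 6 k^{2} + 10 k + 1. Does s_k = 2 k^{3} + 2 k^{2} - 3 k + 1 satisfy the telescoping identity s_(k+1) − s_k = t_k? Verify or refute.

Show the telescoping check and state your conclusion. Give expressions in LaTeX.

s_(k+1) = 2*k**3 + 8*k**2 + 7*k + 2
s_(k+1) − s_k = 6*k**2 + 10*k + 1
(s_(k+1) − s_k) − t_k = 0

valid (s_(k+1) − s_k reduces to t_k)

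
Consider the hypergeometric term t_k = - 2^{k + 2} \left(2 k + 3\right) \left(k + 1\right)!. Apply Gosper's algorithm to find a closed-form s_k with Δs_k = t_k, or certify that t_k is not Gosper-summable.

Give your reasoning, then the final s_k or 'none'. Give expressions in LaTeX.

s_k = - 2^{k + 2} \left(k + 1\right)!

r(k) = 2*(k + 2)*(2*k + 5)/(2*k + 3) after simplifying.
So A=2*k + 4 and B=1, with C=k + 3/2.
Solve (2*k + 4)·f(k+1) − (1)·f(k) = k + 3/2.
Degrees (1,0,1) ⇒ d ≤ 0.
Solve for f: f(k) = 1/2 (degree 0 ≤ 0).
So s_k = (B(k−1)f/C)·t_k = (1/(2*k + 3))·t_k = -2**(k + 2)*factorial(k + 1).
Check: Δs_k = -2**(k + 2)*(2*k + 3)*factorial(k + 1). ✓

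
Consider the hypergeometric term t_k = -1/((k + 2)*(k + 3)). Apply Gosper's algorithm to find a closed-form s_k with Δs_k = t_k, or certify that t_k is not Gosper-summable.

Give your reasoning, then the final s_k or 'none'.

s_k = -k/(2*k + 4)

Compute t_(k+1)/t_k: get (k + 2)/(k + 4).
So A=k + 2 and B=k + 4, with C=1.
Need (k + 2)·f(k+1) − (k + 3)·f(k) = 1.
From deg A=1, deg B=1, deg C=0: d=1.
Coefficient equations give f(k) = k/2.
R(k) = B(k−1)·f(k)/C(k) = k*(k + 3)/2; s_k = R·t_k = -k/(2*k + 4).
Δs = -1/(k**2 + 5*k + 6), as required.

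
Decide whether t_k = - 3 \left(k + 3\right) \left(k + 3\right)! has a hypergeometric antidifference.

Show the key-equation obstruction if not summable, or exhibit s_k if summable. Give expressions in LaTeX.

Ratio r(k) = (k + 4)**2/(k + 3).
A = k + 4, B = 1, C = k + 3.
Solve (k + 4)·f(k+1) − (1)·f(k) = k + 3.
From deg A=1, deg B=0, deg C=1: d=0.
Coefficient equations give f(k) = 1.
R(k) = B(k−1)·f(k)/C(k) = 1/(k + 3); s_k = R·t_k = -3*factorial(k + 3).
Verify: -3*(k + 3)*factorial(k + 3) matches t_k.

Yes. s_k = - 3 \left(k + 3\right)!.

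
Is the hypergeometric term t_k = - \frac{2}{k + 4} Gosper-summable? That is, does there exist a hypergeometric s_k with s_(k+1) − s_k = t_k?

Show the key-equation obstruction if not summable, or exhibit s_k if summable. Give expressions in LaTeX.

r(k) = (k + 4)/(k + 5) after simplifying.
Factor: A=k + 4; B=k + 5; C=1.
f must satisfy (k + 4)·f(k+1) − (k + 4)·f(k) = 1.
Degrees (1,1,0) ⇒ d ≤ 0.
Write f(k) = c0. Then LHS − RHS = -1, requiring -1 = 0: contradictory. No certificate.

No — t_k has no hypergeometric antidifference.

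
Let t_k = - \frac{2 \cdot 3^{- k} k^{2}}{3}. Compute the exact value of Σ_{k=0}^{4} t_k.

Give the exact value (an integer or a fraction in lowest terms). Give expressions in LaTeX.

r(k) = (k + 1)**2/(3*k**2) after simplifying.
A = 1/3, B = 1, C = k**2.
f must satisfy (1/3)·f(k+1) − (1)·f(k) = k**2.
deg f ≤ 2 (via 0,0,2).
Solve for f: f(k) = -3*(k**2 + k + 1)/2 (degree 2 ≤ 2).
Get s_k = R·t_k = (k**2 + k + 1)/3**k with R(k) = B(k−1)f(k)/C(k) = -3*(k**2 + k + 1)/(2*k**2).
Verify: -2*k**2/(3*3**k) matches t_k.
Sum = s_(5) − s_(0); s_(5) = 31/243, s_(0) = 1 ⇒ -212/243.

Σ = -212/243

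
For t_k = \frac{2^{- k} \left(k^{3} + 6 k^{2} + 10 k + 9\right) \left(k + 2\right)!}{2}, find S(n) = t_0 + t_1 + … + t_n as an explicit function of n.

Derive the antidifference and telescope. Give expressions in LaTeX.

Step 1: r(k) = (k**4 + 12*k**3 + 52*k**2 + 101*k + 78)/(2*(k**3 + 6*k**2 + 10*k + 9)).
Factor: A=k/2 + 3/2; B=1; C=k**3 + 6*k**2 + 10*k + 9.
f must satisfy (k/2 + 3/2)·f(k+1) − (1)·f(k) = k**3 + 6*k**2 + 10*k + 9.
d = 2 from the (1,0,3) case.
Match coefficients ⇒ f(k) = 2*(k**2 + 3*k - 3).
Then R = B(k−1)f/C = 2*(k**2 + 3*k - 3)/(k**3 + 6*k**2 + 10*k + 9), so s_k = R(k)·t_k = (k**2 + 3*k - 3)*factorial(k + 2)/2**k.
Check: Δs_k = (k**3 + 6*k**2 + 10*k + 9)*factorial(k + 2)/(2*2**k). ✓
Σ_(k=0)^n t_k = s_(n+1) − s_(0) = (2**(-n - 1)*(n**2 + 5*n + 1)*factorial(n + 3)) − (-6), i.e. (12*2**n + n**5*factorial(n) + 11*n**4*factorial(n) + 42*n**3*factorial(n) + 67*n**2*factorial(n) + 41*n*factorial(n) + 6*factorial(n))/(2*2**n).

S(n) = \frac{2^{- n} \left(12 \cdot 2^{n} + n^{5} n! + 11 n^{4} n! + 42 n^{3} n! + 67 n^{2} n! + 41 n n! + 6 n!\right)}{2}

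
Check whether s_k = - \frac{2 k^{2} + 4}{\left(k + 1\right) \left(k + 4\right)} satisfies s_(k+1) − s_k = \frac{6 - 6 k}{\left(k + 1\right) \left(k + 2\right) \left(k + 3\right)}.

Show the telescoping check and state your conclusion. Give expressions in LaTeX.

s_(k+1) = 2*(-(k + 1)**2 - 2)/((k + 2)*(k + 5))
s_(k+1) − s_k = 2*(-5*k**2 - 9*k + 8)/(k**4 + 12*k**3 + 49*k**2 + 78*k + 40)
(s_(k+1) − s_k) − t_k = 4*(-k**3 + 7*k - 18)/(k**5 + 15*k**4 + 85*k**3 + 225*k**2 + 274*k + 120)

Invalid: residual \frac{4 \left(- k^{3} + 7 k - 18\right)}{k^{5} + 15 k^{4} + 85 k^{3} + 225 k^{2} + 274 k + 120} ≠ 0.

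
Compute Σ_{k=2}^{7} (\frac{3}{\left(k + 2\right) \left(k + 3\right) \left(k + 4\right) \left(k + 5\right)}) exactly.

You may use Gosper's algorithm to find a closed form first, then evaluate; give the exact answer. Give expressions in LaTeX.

Σ = 1/132

t_(k+1)/t_k = (k + 2)/(k + 6).
Factor: A=k + 2; B=k + 6; C=1.
Need (k + 2)·f(k+1) − (k + 5)·f(k) = 1.
d = 3 from the (1,1,0) case.
A polynomial solution: f(k) = k*(k**2 + 9*k + 26)/72.
Then R = B(k−1)f/C = k*(k + 5)*(k**2 + 9*k + 26)/72, so s_k = R(k)·t_k = k*(k**2 + 9*k + 26)/(24*(k + 2)*(k + 3)*(k + 4)).
Δs = 3/(k**4 + 14*k**3 + 71*k**2 + 154*k + 120), as required.
Telescoping: Σ = s_(8) − s_(2) = 9/220 − (1/30) = 1/132.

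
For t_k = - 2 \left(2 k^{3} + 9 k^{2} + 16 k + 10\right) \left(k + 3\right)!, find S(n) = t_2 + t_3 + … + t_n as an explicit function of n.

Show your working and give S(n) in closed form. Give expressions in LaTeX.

r(k) = (2*k**4 + 23*k**3 + 100*k**2 + 197*k + 148)/(2*k**3 + 9*k**2 + 16*k + 10) after simplifying.
A = k + 4, B = 1, C = k**3 + 9*k**2/2 + 8*k + 5.
f must satisfy (k + 4)·f(k+1) − (1)·f(k) = k**3 + 9*k**2/2 + 8*k + 5.
Bound: deg f ≤ 2.
Match coefficients ⇒ f(k) = (2*k**2 - k + 2)/2.
So s_k = (B(k−1)f/C)·t_k = ((2*k**2 - k + 2)/(2*k**3 + 9*k**2 + 16*k + 10))·t_k = -2*(2*k**2 - k + 2)*factorial(k + 3).
s_(k+1) − s_k = -2*(2*k**3 + 9*k**2 + 16*k + 10)*factorial(k + 3) = t_k.
Evaluate: s_(n+1) = -2*(2*n**2 + 3*n + 3)*factorial(n + 4); subtract s_(2) = -1920 ⇒ S(n) = -4*n**2*factorial(n + 4) - 6*n*factorial(n + 4) - 6*factorial(n + 4) + 1920.

S(n) = - 4 n^{2} \left(n + 4\right)! - 6 n \left(n + 4\right)! - 6 \left(n + 4\right)! + 1920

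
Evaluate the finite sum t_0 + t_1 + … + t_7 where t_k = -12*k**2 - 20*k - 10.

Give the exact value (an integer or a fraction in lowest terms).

Σ = -2320

Compute t_(k+1)/t_k: get (6*k**2 + 22*k + 21)/(6*k**2 + 10*k + 5).
So A=1 and B=1, with C=k**2 + 5*k/3 + 5/6.
Solve (1)·f(k+1) − (1)·f(k) = k**2 + 5*k/3 + 5/6.
deg f ≤ 3 (via 0,0,2).
Solving with deg f ≤ 3: f(k) = k*(2*k**2 + 2*k + 1)/6.
Then R = B(k−1)f/C = k*(2*k**2 + 2*k + 1)/(6*k**2 + 10*k + 5), so s_k = R(k)·t_k = 2*k*(-2*k**2 - 2*k - 1).
Δs = -12*k**2 - 20*k - 10, as required.
Telescoping: Σ = s_(8) − s_(0) = -2320 − (0) = -2320.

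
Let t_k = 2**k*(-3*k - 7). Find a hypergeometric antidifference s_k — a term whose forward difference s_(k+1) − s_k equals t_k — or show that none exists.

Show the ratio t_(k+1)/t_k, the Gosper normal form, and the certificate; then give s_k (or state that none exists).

Compute t_(k+1)/t_k: get 2*(3*k + 10)/(3*k + 7).
Gosper form: A/B · C(k+1)/C(k) with A=2, B=1, C=k + 7/3.
Need (2)·f(k+1) − (1)·f(k) = k + 7/3.
Bound: deg f ≤ 1.
A polynomial solution: f(k) = (3*k + 1)/3.
R(k) = B(k−1)·f(k)/C(k) = (3*k + 1)/(3*k + 7); s_k = R·t_k = 2**k*(-3*k - 1).
Δs = 2**k*(-3*k - 7), as required.

s_k = 2**k*(-3*k - 1)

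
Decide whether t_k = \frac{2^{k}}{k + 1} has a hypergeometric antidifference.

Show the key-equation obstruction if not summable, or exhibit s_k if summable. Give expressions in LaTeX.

No — t_k has no hypergeometric antidifference.

r(k) = 2*(k + 1)/(k + 2) after simplifying.
So A=2*k + 2 and B=k + 2, with C=1.
f must satisfy (2*k + 2)·f(k+1) − (k + 1)·f(k) = 1.
Degrees (1,1,0) ⇒ d ≤ -1.
Negative degree bound (-1): no f exists, t_k not Gosper-summable.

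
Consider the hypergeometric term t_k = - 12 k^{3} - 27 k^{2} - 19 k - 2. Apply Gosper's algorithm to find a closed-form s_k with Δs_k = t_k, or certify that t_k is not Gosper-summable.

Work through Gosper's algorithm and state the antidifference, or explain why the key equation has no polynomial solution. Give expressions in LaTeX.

Compute t_(k+1)/t_k: get (12*k**3 + 63*k**2 + 109*k + 60)/(12*k**3 + 27*k**2 + 19*k + 2).
Factor: A=1; B=1; C=k**3 + 9*k**2/4 + 19*k/12 + 1/6.
Solve (1)·f(k+1) − (1)·f(k) = k**3 + 9*k**2/4 + 19*k/12 + 1/6.
From deg A=0, deg B=0, deg C=3: d=4.
A polynomial solution: f(k) = k*(3*k**3 + 3*k**2 - k - 3)/12.
Get s_k = R·t_k = k*(-3*k**3 - 3*k**2 + k + 3) with R(k) = B(k−1)f(k)/C(k) = k*(3*k**3 + 3*k**2 - k - 3)/(12*k**3 + 27*k**2 + 19*k + 2).
Δs = -12*k**3 - 27*k**2 - 19*k - 2, as required.

s_k = k \left(- 3 k^{3} - 3 k^{2} + k + 3\right)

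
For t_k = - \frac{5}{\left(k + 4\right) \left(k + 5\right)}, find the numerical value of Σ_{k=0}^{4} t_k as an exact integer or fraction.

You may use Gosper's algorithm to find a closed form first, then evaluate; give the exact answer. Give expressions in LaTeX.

t_(k+1)/t_k = (k + 4)/(k + 6).
So A=k + 4 and B=k + 6, with C=1.
Solve (k + 4)·f(k+1) − (k + 5)·f(k) = 1.
Bound: deg f ≤ 1.
A polynomial solution: f(k) = k/4.
So s_k = (B(k−1)f/C)·t_k = (k*(k + 5)/4)·t_k = -5*k/(4*k + 16).
Check: Δs_k = -5/(k**2 + 9*k + 20). ✓
Telescoping: Σ = s_(5) − s_(0) = -25/36 − (0) = -25/36.

Σ = -25/36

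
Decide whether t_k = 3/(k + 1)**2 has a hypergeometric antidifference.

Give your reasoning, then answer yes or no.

No — key equation has no polynomial f.

Step 1: r(k) = (k + 1)**2/(k + 2)**2.
Take A(k)=k**2 + 2*k + 1, B(k)=k**2 + 4*k + 4, C(k)=1.
Solve (k**2 + 2*k + 1)·f(k+1) − (k**2 + 2*k + 1)·f(k) = 1.
From deg A=2, deg B=2, deg C=0: d=0.
Put f(k) = c0: A·f(k+1) − B(k−1)·f(k) − C = -1; need -1 = 0 — inconsistent ⇒ no f, not summable.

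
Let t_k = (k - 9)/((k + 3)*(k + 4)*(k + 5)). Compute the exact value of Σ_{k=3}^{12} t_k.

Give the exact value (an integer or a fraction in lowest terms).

Σ = -5/136

The ratio is (k - 8)*(k + 3)/((k - 9)*(k + 6)).
Factor: A=k + 3; B=k + 6; C=k - 9.
Set up (k + 3)·f(k+1) − (k + 5)·f(k) − (k - 9) = 0.
Degrees (1,1,1) ⇒ d ≤ 2.
Match coefficients ⇒ f(k) = -k*(k + 11)/4.
R(k) = B(k−1)·f(k)/C(k) = -k*(k + 5)*(k + 11)/(4*(k - 9)); s_k = R·t_k = k*(-k - 11)/(4*(k + 3)*(k + 4)).
Check: Δs_k = (k - 9)/(k**3 + 12*k**2 + 47*k + 60). ✓
Sum = s_(13) − s_(3); s_(13) = -39/136, s_(3) = -1/4 ⇒ -5/136.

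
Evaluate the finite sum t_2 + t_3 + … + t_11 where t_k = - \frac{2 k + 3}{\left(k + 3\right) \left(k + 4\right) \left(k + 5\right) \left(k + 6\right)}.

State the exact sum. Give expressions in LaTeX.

r(k) = (k + 3)*(2*k + 5)/((k + 7)*(2*k + 3)) after simplifying.
Gosper form: A/B · C(k+1)/C(k) with A=k + 3, B=k + 7, C=k + 3/2.
f must satisfy (k + 3)·f(k+1) − (k + 6)·f(k) = k + 3/2.
deg f ≤ 3 (via 1,1,1).
Coefficient equations give f(k) = k*(k**2 + 12*k + 17)/60.
Then R = B(k−1)f/C = k*(k + 6)*(k**2 + 12*k + 17)/(30*(2*k + 3)), so s_k = R(k)·t_k = k*(-k**2 - 12*k - 17)/(30*(k + 3)*(k + 4)*(k + 5)).
s_(k+1) − s_k = (-2*k - 3)/(k**4 + 18*k**3 + 119*k**2 + 342*k + 360) = t_k.
Evaluate s at k=12 and k=2: -61/2040 and -1/70; difference -223/14280.

Σ = -223/14280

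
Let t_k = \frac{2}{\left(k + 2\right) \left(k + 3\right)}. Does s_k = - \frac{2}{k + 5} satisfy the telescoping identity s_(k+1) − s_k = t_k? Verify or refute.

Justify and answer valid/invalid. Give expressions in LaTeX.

s_(k+1) = -2/(k + 6)
s_(k+1) − s_k = 2/((k + 5)*(k + 6))
(s_(k+1) − s_k) − t_k = 12*(-k - 4)/(k**4 + 16*k**3 + 91*k**2 + 216*k + 180)

Invalid: residual \frac{12 \left(- k - 4\right)}{k^{4} + 16 k^{3} + 91 k^{2} + 216 k + 180} ≠ 0.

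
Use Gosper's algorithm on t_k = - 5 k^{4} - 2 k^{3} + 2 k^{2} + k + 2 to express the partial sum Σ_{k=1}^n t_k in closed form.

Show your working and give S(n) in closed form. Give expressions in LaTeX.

Step 1: r(k) = (5*k**4 + 22*k**3 + 34*k**2 + 21*k + 2)/(5*k**4 + 2*k**3 - 2*k**2 - k - 2).
Take A(k)=1, B(k)=1, C(k)=k**4 + 2*k**3/5 - 2*k**2/5 - k/5 - 2/5.
f must satisfy (1)·f(k+1) − (1)·f(k) = k**4 + 2*k**3/5 - 2*k**2/5 - k/5 - 2/5.
deg f ≤ 5 (via 0,0,4).
Solve for f: f(k) = k*(k - 2)*(k + 1)*(k**2 - k + 1)/5 (degree 5 ≤ 5).
Certificate R = B(k−1)f/C = k*(k - 2)*(k**2 - k + 1)/(5*k**3 - 3*k**2 + k - 2) gives s_k = k*(-k**4 + 2*k**3 - k + 2).
s_(k+1) − s_k = -5*k**4 - 2*k**3 + 2*k**2 + k + 2 = t_k.
Telescope: S(n) = s_(n+1) − s_(1) = -n**5 - 3*n**4 - 2*n**3 + n**2 + 3*n + 2 − (2) = n*(-n**4 - 3*n**3 - 2*n**2 + n + 3).

S(n) = n \left(- n^{4} - 3 n^{3} - 2 n^{2} + n + 3\right)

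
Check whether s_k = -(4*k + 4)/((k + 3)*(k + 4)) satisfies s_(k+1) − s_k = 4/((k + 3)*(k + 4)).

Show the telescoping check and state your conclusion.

Invalid: residual -24/(k**3 + 12*k**2 + 47*k + 60) ≠ 0.

s_(k+1) = 4*(-k - 2)/((k + 4)*(k + 5))
s_(k+1) − s_k = 4*(k - 1)/(k**3 + 12*k**2 + 47*k + 60)
(s_(k+1) − s_k) − t_k = -24/(k**3 + 12*k**2 + 47*k + 60)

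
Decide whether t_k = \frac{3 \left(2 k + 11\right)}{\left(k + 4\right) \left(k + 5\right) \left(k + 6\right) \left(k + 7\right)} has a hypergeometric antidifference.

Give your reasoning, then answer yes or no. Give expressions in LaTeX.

Compute t_(k+1)/t_k: get (k + 4)*(2*k + 13)/((k + 8)*(2*k + 11)).
So A=k + 4 and B=k + 8, with C=k + 11/2.
Set up (k + 4)·f(k+1) − (k + 7)·f(k) − (k + 11/2) = 0.
From deg A=1, deg B=1, deg C=1: d=3.
Match coefficients ⇒ f(k) = k*(k + 5)*(k + 10)/48.
Certificate R = B(k−1)f/C = k*(k + 5)*(k + 7)*(k + 10)/(24*(2*k + 11)) gives s_k = k*(k + 10)/(8*(k**2 + 10*k + 24)).
Δs = 3*(2*k + 11)/(k**4 + 22*k**3 + 179*k**2 + 638*k + 840), as required.

Yes. s_k = \frac{k \left(k + 10\right)}{8 \left(k^{2} + 10 k + 24\right)}.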